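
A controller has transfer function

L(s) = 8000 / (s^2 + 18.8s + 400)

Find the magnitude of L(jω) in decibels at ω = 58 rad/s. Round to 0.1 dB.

At s = jω = j58:
quadratic: (j58)² + 18.8·j58 + 400 = -2964 + j1090.4 → |·| ≈ 3158.2, ∠ ≈ 159.80°
|L| = 8000 / 3158.2 ≈ 2.5331
Gain = 20 log₁₀(2.5331) ≈ 8.07 dB

8.1 dB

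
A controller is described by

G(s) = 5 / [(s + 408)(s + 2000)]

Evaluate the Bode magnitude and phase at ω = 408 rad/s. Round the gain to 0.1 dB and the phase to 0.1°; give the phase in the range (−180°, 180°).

At s = jω = j408:
pole (s+408): 408 + j408 → |·| = √(408²+408²) = √332928 ≈ 577, ∠ = arctan(408/408) ≈ 45.00°
pole (s+2000): 2000 + j408 → |·| = √(2000²+408²) = √4166464 ≈ 2041.2, ∠ = arctan(408/2000) ≈ 11.53°
|G| = 5 / 1.1778e+06 ≈ 4.2452e-06
Gain = 20 log₁₀(4.2452e-06) ≈ -107.44 dB
∠G = 0.00° − 56.53° = -56.53°

-107.4 dB, -56.5°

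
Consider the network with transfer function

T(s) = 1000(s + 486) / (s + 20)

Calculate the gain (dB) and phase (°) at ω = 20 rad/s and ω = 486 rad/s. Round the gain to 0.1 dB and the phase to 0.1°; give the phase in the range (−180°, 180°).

ω = 20: 84.7 dB, -42.6°; ω = 486: 63.0 dB, -42.6°

At s = jω = j20:
zero (s+486): 486 + j20 → |·| = √(486²+20²) = √236596 ≈ 486.41, ∠ = arctan(20/486) ≈ 2.36°
pole (s+20): 20 + j20 → |·| = √(20²+20²) = √800 ≈ 28.284, ∠ = arctan(20/20) ≈ 45.00°
|T| = 1000 · 486.41 / 28.284 ≈ 17197
Gain = 20 log₁₀(17197) ≈ 84.71 dB
∠T = 2.36° − 45.00° = -42.64°

At s = jω = j486:
zero (s+486): 486 + j486 → |·| = √(486²+486²) = √472392 ≈ 687.31, ∠ = arctan(486/486) ≈ 45.00°
pole (s+20): 20 + j486 → |·| = √(20²+486²) = √236596 ≈ 486.41, ∠ = arctan(486/20) ≈ 87.64°
|T| = 1000 · 687.31 / 486.41 ≈ 1413
Gain = 20 log₁₀(1413) ≈ 63.00 dB
∠T = 45.00° − 87.64° = -42.64°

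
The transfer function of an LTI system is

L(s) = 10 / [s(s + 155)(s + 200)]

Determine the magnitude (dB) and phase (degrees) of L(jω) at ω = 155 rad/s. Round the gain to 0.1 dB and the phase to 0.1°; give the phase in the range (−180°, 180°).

-118.7 dB, -172.8°

At s = jω = j155:
pole (s+155): 155 + j155 → |·| = √(155²+155²) = √48050 ≈ 219.2, ∠ = arctan(155/155) ≈ 45.00°
pole (s+200): 200 + j155 → |·| = √(200²+155²) = √64025 ≈ 253.03, ∠ = arctan(155/200) ≈ 37.78°
pole at origin: |s| = 155, ∠ = 90.00° (in denominator)
|L| = 10 / 8.5969e+06 ≈ 1.1632e-06
Gain = 20 log₁₀(1.1632e-06) ≈ -118.69 dB
∠L = 0.00° − 172.78° = -172.78°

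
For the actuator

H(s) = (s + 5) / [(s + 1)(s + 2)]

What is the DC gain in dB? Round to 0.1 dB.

H(0) = 1·5 / (1·2) = 2.5
20 log₁₀(2.5) ≈ 7.96 dB

8.0 dB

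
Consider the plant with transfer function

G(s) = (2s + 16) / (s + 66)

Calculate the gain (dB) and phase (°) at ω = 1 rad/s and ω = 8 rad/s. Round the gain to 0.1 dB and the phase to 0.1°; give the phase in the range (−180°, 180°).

ω = 1: -12.2 dB, 6.3°; ω = 8: -9.4 dB, 38.1°

Substitute s = j1:
Numerator: 2(j1) + 16 = 16 + j2
Denominator: (j1) + 66 = 66 + j1
|N| = √(16² + 2²) ≈ 16.125, ∠N ≈ 7.13°
|D| = √(66² + 1²) ≈ 66.008, ∠D ≈ 0.87°
|G| = 16.125 / 66.008 ≈ 0.24429
Gain = 20 log₁₀(0.24429) ≈ -12.24 dB
∠G = 7.13° − 0.87° = 6.26°

Substitute s = j8:
Numerator: 2(j8) + 16 = 16 + j16
Denominator: (j8) + 66 = 66 + j8
|N| = √(16² + 16²) ≈ 22.627, ∠N ≈ 45.00°
|D| = √(66² + 8²) ≈ 66.483, ∠D ≈ 6.91°
|G| = 22.627 / 66.483 ≈ 0.34034
Gain = 20 log₁₀(0.34034) ≈ -9.36 dB
∠G = 45.00° − 6.91° = 38.09°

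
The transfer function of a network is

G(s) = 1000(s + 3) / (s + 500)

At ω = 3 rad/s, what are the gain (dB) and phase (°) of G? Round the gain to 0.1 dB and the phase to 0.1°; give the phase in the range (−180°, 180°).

18.6 dB, 44.7°

At s = jω = j3:
zero (s+3): 3 + j3 → |·| = √(3²+3²) = √18 ≈ 4.2426, ∠ = arctan(3/3) ≈ 45.00°
pole (s+500): 500 + j3 → |·| = √(500²+3²) = √250009 ≈ 500.01, ∠ = arctan(3/500) ≈ 0.34°
|G| = 1000 · 4.2426 / 500.01 ≈ 8.485
Gain = 20 log₁₀(8.485) ≈ 18.57 dB
∠G = 45.00° − 0.34° = 44.66°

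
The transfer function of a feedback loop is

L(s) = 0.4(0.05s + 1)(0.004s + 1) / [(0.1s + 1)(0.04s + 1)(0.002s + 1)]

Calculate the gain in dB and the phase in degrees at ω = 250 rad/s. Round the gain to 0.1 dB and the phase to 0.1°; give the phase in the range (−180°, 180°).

At ω = 250 rad/s:
zero (1 + j250·0.05) = 1 + j12.5 → |·| ≈ 12.54, ∠ ≈ 85.43°
zero (1 + j250·0.004) = 1 + j1 → |·| ≈ 1.4142, ∠ ≈ 45.00°
pole (1 + j250·0.1) = 1 + j25 → |·| ≈ 25.02, ∠ ≈ 87.71°
pole (1 + j250·0.04) = 1 + j10 → |·| ≈ 10.05, ∠ ≈ 84.29°
pole (1 + j250·0.002) = 1 + j0.5 → |·| ≈ 1.118, ∠ ≈ 26.57°
|L| = 0.4 · 12.54 · 1.4142 / (25.02 · 10.05 · 1.118) ≈ 0.025233
Gain = 20 log₁₀(0.025233) ≈ -31.96 dB
∠L = (85.43° + 45.00°) − (87.71° + 84.29° + 26.57°) = -68.14°

-32.0 dB, -68.1°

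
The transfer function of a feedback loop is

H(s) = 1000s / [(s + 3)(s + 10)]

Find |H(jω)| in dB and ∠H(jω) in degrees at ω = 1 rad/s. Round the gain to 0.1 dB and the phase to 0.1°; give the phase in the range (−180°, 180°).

30.0 dB, 65.9°

At s = jω = j1:
zero at origin: s = j1 → |·| = 1, ∠ = 90.00°
pole (s+3): 3 + j1 → |·| = √(3²+1²) = √10 ≈ 3.1623, ∠ = arctan(1/3) ≈ 18.43°
pole (s+10): 10 + j1 → |·| = √(10²+1²) = √101 ≈ 10.05, ∠ = arctan(1/10) ≈ 5.71°
|H| = 1000 · 1 / 31.781 ≈ 31.465
Gain = 20 log₁₀(31.465) ≈ 29.96 dB
∠H = 90.00° − 24.14° = 65.86°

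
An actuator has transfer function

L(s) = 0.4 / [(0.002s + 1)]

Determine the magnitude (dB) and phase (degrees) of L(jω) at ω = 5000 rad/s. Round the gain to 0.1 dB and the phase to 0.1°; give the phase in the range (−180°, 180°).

At ω = 5000 rad/s:
pole (1 + j5000·0.002) = 1 + j10 → |·| ≈ 10.05, ∠ ≈ 84.29°
|L| = 0.4 · 1 / (10.05) ≈ 0.039801
Gain = 20 log₁₀(0.039801) ≈ -28.00 dB
∠L = (0°) − (84.29°) = -84.29°

-28.0 dB, -84.3°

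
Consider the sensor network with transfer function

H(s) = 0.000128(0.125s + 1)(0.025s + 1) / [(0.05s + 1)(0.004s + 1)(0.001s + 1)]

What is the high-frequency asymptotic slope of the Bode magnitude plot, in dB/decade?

-20 dB/decade

Each pole contributes −20 dB/decade at high frequency; each zero contributes +20 dB/decade.
Net: 2 zero(s) − 3 pole(s) → -20 dB/decade.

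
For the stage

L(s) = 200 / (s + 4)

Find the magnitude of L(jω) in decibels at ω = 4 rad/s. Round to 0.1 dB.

At s = jω = j4:
pole (s+4): 4 + j4 → |·| = √(4²+4²) = √32 ≈ 5.6569, ∠ = arctan(4/4) ≈ 45.00°
|L| = 200 / 5.6569 ≈ 35.355
Gain = 20 log₁₀(35.355) ≈ 30.97 dB

31.0 dB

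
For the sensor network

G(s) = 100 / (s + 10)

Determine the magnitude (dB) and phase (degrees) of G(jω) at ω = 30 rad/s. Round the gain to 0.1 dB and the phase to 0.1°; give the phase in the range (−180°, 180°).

10.0 dB, -71.6°

Substitute s = j30:
Numerator: 100 = 100 + j0
Denominator: (j30) + 10 = 10 + j30
|N| = √(100² + 0²) ≈ 100, ∠N ≈ 0.00°
|D| = √(10² + 30²) ≈ 31.623, ∠D ≈ 71.57°
|G| = 100 / 31.623 ≈ 3.1623
Gain = 20 log₁₀(3.1623) ≈ 10.00 dB
∠G = 0.00° − 71.57° = -71.57°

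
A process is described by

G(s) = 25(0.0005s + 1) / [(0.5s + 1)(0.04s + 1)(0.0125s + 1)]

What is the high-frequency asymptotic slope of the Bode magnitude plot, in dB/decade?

Each pole contributes −20 dB/decade at high frequency; each zero contributes +20 dB/decade.
Net: 1 zero(s) − 3 pole(s) → -40 dB/decade.

-40 dB/decade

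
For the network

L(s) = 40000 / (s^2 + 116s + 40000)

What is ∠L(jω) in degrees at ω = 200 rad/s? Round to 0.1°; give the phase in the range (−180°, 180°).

At s = jω = j200:
quadratic: (j200)² + 116·j200 + 40000 = 0 + j23200 → |·| ≈ 23200, ∠ ≈ 90.00°
∠L = 0.00° − 90.00° = -90.00°

-90.0°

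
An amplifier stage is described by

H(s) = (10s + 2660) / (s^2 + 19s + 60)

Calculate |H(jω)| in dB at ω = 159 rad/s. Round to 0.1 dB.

-18.3 dB

Substitute s = j159:
Numerator: 10(j159) + 2660 = 2660 + j1590
Denominator: (j159)^2 + 19(j159) + 60 = -25221 + j3021
|N| = √(2660² + 1590²) ≈ 3099, ∠N ≈ 30.87°
|D| = √(25221² + 3021²) ≈ 25401, ∠D ≈ 173.17°
|H| = 3099 / 25401 ≈ 0.122
Gain = 20 log₁₀(0.122) ≈ -18.27 dB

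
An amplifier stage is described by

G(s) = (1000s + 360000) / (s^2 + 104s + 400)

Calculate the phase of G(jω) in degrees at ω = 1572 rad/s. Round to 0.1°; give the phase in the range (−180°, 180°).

-99.1°

Substitute s = j1572:
Numerator: 1000(j1572) + 360000 = 360000 + j1572000
Denominator: (j1572)^2 + 104(j1572) + 400 = -2470784 + j163488
|N| = √(360000² + 1572000²) ≈ 1.6127e+06, ∠N ≈ 77.10°
|D| = √(2470784² + 163488²) ≈ 2.4762e+06, ∠D ≈ 176.21°
∠G = 77.10° − 176.21° = -99.11°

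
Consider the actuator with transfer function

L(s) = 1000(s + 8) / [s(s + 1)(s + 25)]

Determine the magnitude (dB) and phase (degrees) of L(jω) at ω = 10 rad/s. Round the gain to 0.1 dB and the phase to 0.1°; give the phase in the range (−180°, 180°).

At s = jω = j10:
zero (s+8): 8 + j10 → |·| = √(8²+10²) = √164 ≈ 12.806, ∠ = arctan(10/8) ≈ 51.34°
pole (s+1): 1 + j10 → |·| = √(1²+10²) = √101 ≈ 10.05, ∠ = arctan(10/1) ≈ 84.29°
pole (s+25): 25 + j10 → |·| = √(25²+10²) = √725 ≈ 26.926, ∠ = arctan(10/25) ≈ 21.80°
pole at origin: |s| = 10, ∠ = 90.00° (in denominator)
|L| = 1000 · 12.806 / 2706.1 ≈ 4.7323
Gain = 20 log₁₀(4.7323) ≈ 13.50 dB
∠L = 51.34° − 196.09° = -144.75°

13.5 dB, -144.8°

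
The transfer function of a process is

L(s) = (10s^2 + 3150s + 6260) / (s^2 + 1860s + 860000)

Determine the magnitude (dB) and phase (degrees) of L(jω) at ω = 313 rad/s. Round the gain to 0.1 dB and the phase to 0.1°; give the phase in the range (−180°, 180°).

3.2 dB, 97.3°

Substitute s = j313:
Numerator: 10(j313)^2 + 3150(j313) + 6260 = -973430 + j985950
Denominator: (j313)^2 + 1860(j313) + 860000 = 762031 + j582180
|N| = √(973430² + 985950²) ≈ 1.3855e+06, ∠N ≈ 134.63°
|D| = √(762031² + 582180²) ≈ 9.5897e+05, ∠D ≈ 37.38°
|L| = 1.3855e+06 / 9.5897e+05 ≈ 1.4448
Gain = 20 log₁₀(1.4448) ≈ 3.20 dB
∠L = 134.63° − 37.38° = 97.25°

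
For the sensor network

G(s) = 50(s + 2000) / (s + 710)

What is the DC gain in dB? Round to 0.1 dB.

43.0 dB

G(0) = 50·2000 / (710) ≈ 140.85
20 log₁₀(140.85) ≈ 42.98 dB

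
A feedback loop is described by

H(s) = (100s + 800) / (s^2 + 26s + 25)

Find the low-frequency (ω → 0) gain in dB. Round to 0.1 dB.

H(0) = 800 / 25 = 32
20 log₁₀(32) ≈ 30.10 dB

30.1 dB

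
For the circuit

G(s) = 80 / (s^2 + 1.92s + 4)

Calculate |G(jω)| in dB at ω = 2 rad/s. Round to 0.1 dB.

At s = jω = j2:
quadratic: (j2)² + 1.92·j2 + 4 = 0 + j3.84 → |·| ≈ 3.84, ∠ ≈ 90.00°
|G| = 80 / 3.84 ≈ 20.833
Gain = 20 log₁₀(20.833) ≈ 26.38 dB

26.4 dB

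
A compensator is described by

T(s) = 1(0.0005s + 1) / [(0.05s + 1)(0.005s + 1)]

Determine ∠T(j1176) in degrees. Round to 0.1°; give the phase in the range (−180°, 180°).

At ω = 1176 rad/s:
zero (1 + j1176·0.0005) = 1 + j0.588 → |·| ≈ 1.1601, ∠ ≈ 30.46°
pole (1 + j1176·0.05) = 1 + j58.8 → |·| ≈ 58.809, ∠ ≈ 89.03°
pole (1 + j1176·0.005) = 1 + j5.88 → |·| ≈ 5.9644, ∠ ≈ 80.35°
∠T = (30.46°) − (89.03° + 80.35°) = -138.92°

-138.9°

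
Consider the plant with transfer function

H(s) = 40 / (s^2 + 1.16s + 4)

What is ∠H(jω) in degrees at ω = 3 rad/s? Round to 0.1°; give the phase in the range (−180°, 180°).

-145.2°

At s = jω = j3:
quadratic: (j3)² + 1.16·j3 + 4 = -5 + j3.48 → |·| ≈ 6.0918, ∠ ≈ 145.16°
∠H = 0.00° − 145.16° = -145.16°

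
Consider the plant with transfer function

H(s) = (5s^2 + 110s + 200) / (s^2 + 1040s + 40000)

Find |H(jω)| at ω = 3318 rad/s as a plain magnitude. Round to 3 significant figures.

4.79

Substitute s = j3318:
Numerator: 5(j3318)^2 + 110(j3318) + 200 = -55045420 + j364980
Denominator: (j3318)^2 + 1040(j3318) + 40000 = -10969124 + j3450720
|N| = √(55045420² + 364980²) ≈ 5.5047e+07, ∠N ≈ 179.62°
|D| = √(10969124² + 3450720²) ≈ 1.1499e+07, ∠D ≈ 162.54°
|H| = 5.5047e+07 / 1.1499e+07 ≈ 4.7871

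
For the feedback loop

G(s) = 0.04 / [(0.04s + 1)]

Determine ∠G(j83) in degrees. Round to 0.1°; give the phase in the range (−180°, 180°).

-73.2°

At ω = 83 rad/s:
pole (1 + j83·0.04) = 1 + j3.32 → |·| ≈ 3.4673, ∠ ≈ 73.24°
∠G = (0°) − (73.24°) = -73.24°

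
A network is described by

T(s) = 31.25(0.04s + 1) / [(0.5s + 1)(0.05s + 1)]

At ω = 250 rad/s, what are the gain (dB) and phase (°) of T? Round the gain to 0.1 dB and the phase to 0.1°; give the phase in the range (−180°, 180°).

-14.0 dB, -90.7°

At ω = 250 rad/s:
zero (1 + j250·0.04) = 1 + j10 → |·| ≈ 10.05, ∠ ≈ 84.29°
pole (1 + j250·0.5) = 1 + j125 → |·| ≈ 125, ∠ ≈ 89.54°
pole (1 + j250·0.05) = 1 + j12.5 → |·| ≈ 12.54, ∠ ≈ 85.43°
|T| = 31.25 · 10.05 / (125 · 12.54) ≈ 0.20036
Gain = 20 log₁₀(0.20036) ≈ -13.96 dB
∠T = (84.29°) − (89.54° + 85.43°) = -90.68°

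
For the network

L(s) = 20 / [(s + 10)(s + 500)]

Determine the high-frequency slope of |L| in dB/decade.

-40 dB/decade

Each pole contributes −20 dB/decade at high frequency; each zero contributes +20 dB/decade.
Net: 0 zero(s) − 2 pole(s) → -40 dB/decade.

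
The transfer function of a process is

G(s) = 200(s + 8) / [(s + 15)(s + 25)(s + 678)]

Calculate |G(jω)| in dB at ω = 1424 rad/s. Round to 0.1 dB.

At s = jω = j1424:
zero (s+8): 8 + j1424 → |·| = √(8²+1424²) = √2027840 ≈ 1424, ∠ = arctan(1424/8) ≈ 89.68°
pole (s+15): 15 + j1424 → |·| = √(15²+1424²) = √2028001 ≈ 1424.1, ∠ = arctan(1424/15) ≈ 89.40°
pole (s+25): 25 + j1424 → |·| = √(25²+1424²) = √2028401 ≈ 1424.2, ∠ = arctan(1424/25) ≈ 88.99°
pole (s+678): 678 + j1424 → |·| = √(678²+1424²) = √2487460 ≈ 1577.2, ∠ = arctan(1424/678) ≈ 64.54°
|G| = 200 · 1424 / 3.1989e+09 ≈ 8.9031e-05
Gain = 20 log₁₀(8.9031e-05) ≈ -81.01 dB

-81.0 dB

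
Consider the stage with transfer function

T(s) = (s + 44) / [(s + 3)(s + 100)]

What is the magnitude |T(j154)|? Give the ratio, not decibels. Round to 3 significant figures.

At s = jω = j154:
zero (s+44): 44 + j154 → |·| = √(44²+154²) = √25652 ≈ 160.16, ∠ = arctan(154/44) ≈ 74.05°
pole (s+3): 3 + j154 → |·| = √(3²+154²) = √23725 ≈ 154.03, ∠ = arctan(154/3) ≈ 88.88°
pole (s+100): 100 + j154 → |·| = √(100²+154²) = √33716 ≈ 183.62, ∠ = arctan(154/100) ≈ 57.00°
|T| = 1 · 160.16 / 28283 ≈ 0.0056628

0.00566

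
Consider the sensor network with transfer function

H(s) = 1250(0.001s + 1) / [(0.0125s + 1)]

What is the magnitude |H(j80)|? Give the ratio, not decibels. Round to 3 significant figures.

887

At ω = 80 rad/s:
zero (1 + j80·0.001) = 1 + j0.08 → |·| ≈ 1.0032, ∠ ≈ 4.57°
pole (1 + j80·0.0125) = 1 + j1 → |·| ≈ 1.4142, ∠ ≈ 45.00°
|H| = 1250 · 1.0032 / (1.4142) ≈ 886.72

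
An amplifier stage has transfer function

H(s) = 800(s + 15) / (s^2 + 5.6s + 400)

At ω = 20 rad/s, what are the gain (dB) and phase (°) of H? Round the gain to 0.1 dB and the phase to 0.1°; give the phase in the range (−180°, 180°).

At s = jω = j20:
zero (s+15): 15 + j20 → |·| = √(15²+20²) = √625 ≈ 25, ∠ = arctan(20/15) ≈ 53.13°
quadratic: (j20)² + 5.6·j20 + 400 = 0 + j112 → |·| ≈ 112, ∠ ≈ 90.00°
|H| = 800 · 25 / 112 ≈ 178.57
Gain = 20 log₁₀(178.57) ≈ 45.04 dB
∠H = 53.13° − 90.00° = -36.87°

45.0 dB, -36.9°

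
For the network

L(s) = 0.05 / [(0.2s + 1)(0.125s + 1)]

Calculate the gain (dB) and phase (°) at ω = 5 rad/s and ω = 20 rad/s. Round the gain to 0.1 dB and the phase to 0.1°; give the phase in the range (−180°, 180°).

At ω = 5 rad/s:
pole (1 + j5·0.2) = 1 + j1 → |·| ≈ 1.4142, ∠ ≈ 45.00°
pole (1 + j5·0.125) = 1 + j0.625 → |·| ≈ 1.1792, ∠ ≈ 32.01°
|L| = 0.05 · 1 / (1.4142 · 1.1792) ≈ 0.029983
Gain = 20 log₁₀(0.029983) ≈ -30.46 dB
∠L = (0°) − (45.00° + 32.01°) = -77.01°

At ω = 20 rad/s:
pole (1 + j20·0.2) = 1 + j4 → |·| ≈ 4.1231, ∠ ≈ 75.96°
pole (1 + j20·0.125) = 1 + j2.5 → |·| ≈ 2.6926, ∠ ≈ 68.20°
|L| = 0.05 · 1 / (4.1231 · 2.6926) ≈ 0.0045038
Gain = 20 log₁₀(0.0045038) ≈ -46.93 dB
∠L = (0°) − (75.96° + 68.20°) = -144.16°

ω = 5: -30.5 dB, -77.0°; ω = 20: -46.9 dB, -144.2°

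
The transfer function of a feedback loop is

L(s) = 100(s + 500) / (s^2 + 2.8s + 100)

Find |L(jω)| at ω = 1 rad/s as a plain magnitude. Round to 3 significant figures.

At s = jω = j1:
zero (s+500): 500 + j1 → |·| = √(500²+1²) = √250001 ≈ 500, ∠ = arctan(1/500) ≈ 0.11°
quadratic: (j1)² + 2.8·j1 + 100 = 99 + j2.8 → |·| ≈ 99.04, ∠ ≈ 1.62°
|L| = 100 · 500 / 99.04 ≈ 504.85

505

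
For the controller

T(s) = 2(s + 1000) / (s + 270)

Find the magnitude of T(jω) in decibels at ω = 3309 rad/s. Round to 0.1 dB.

At s = jω = j3309:
zero (s+1000): 1000 + j3309 → |·| = √(1000²+3309²) = √11949481 ≈ 3456.8, ∠ = arctan(3309/1000) ≈ 73.18°
pole (s+270): 270 + j3309 → |·| = √(270²+3309²) = √11022381 ≈ 3320, ∠ = arctan(3309/270) ≈ 85.34°
|T| = 2 · 3456.8 / 3320 ≈ 2.0824
Gain = 20 log₁₀(2.0824) ≈ 6.37 dB

6.4 dB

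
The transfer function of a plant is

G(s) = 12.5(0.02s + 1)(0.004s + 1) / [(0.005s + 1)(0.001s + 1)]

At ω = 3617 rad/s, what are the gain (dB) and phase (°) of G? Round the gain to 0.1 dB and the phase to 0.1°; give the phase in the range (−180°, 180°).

45.7 dB, 13.9°

At ω = 3617 rad/s:
zero (1 + j3617·0.02) = 1 + j72.34 → |·| ≈ 72.347, ∠ ≈ 89.21°
zero (1 + j3617·0.004) = 1 + j14.468 → |·| ≈ 14.503, ∠ ≈ 86.05°
pole (1 + j3617·0.005) = 1 + j18.085 → |·| ≈ 18.113, ∠ ≈ 86.84°
pole (1 + j3617·0.001) = 1 + j3.617 → |·| ≈ 3.7527, ∠ ≈ 74.55°
|G| = 12.5 · 72.347 · 14.503 / (18.113 · 3.7527) ≈ 192.95
Gain = 20 log₁₀(192.95) ≈ 45.71 dB
∠G = (89.21° + 86.05°) − (86.84° + 74.55°) = 13.87°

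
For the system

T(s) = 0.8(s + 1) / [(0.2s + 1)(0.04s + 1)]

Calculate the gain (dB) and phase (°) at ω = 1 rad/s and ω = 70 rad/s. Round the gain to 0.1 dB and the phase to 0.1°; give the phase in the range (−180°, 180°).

ω = 1: 0.9 dB, 31.4°; ω = 70: 2.6 dB, -67.1°

At ω = 1 rad/s:
zero (1 + j1·1) = 1 + j1 → |·| ≈ 1.4142, ∠ ≈ 45.00°
pole (1 + j1·0.2) = 1 + j0.2 → |·| ≈ 1.0198, ∠ ≈ 11.31°
pole (1 + j1·0.04) = 1 + j0.04 → |·| ≈ 1.0008, ∠ ≈ 2.29°
|T| = 0.8 · 1.4142 / (1.0198 · 1.0008) ≈ 1.1085
Gain = 20 log₁₀(1.1085) ≈ 0.89 dB
∠T = (45.00°) − (11.31° + 2.29°) = 31.40°

At ω = 70 rad/s:
zero (1 + j70·1) = 1 + j70 → |·| ≈ 70.007, ∠ ≈ 89.18°
pole (1 + j70·0.2) = 1 + j14 → |·| ≈ 14.036, ∠ ≈ 85.91°
pole (1 + j70·0.04) = 1 + j2.8 → |·| ≈ 2.9732, ∠ ≈ 70.35°
|T| = 0.8 · 70.007 / (14.036 · 2.9732) ≈ 1.342
Gain = 20 log₁₀(1.342) ≈ 2.56 dB
∠T = (89.18°) − (85.91° + 70.35°) = -67.08°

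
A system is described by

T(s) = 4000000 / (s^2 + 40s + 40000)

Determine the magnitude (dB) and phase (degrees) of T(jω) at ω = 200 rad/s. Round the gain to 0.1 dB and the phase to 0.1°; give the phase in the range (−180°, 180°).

At s = jω = j200:
quadratic: (j200)² + 40·j200 + 40000 = 0 + j8000 → |·| ≈ 8000, ∠ ≈ 90.00°
|T| = 4000000 / 8000 ≈ 500
Gain = 20 log₁₀(500) ≈ 53.98 dB
∠T = 0.00° − 90.00° = -90.00°

54.0 dB, -90.0°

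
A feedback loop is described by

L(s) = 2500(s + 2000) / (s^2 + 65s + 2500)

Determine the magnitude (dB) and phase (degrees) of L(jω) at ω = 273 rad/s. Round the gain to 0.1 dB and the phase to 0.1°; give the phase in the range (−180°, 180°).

36.7 dB, -158.4°

At s = jω = j273:
zero (s+2000): 2000 + j273 → |·| = √(2000²+273²) = √4074529 ≈ 2018.5, ∠ = arctan(273/2000) ≈ 7.77°
quadratic: (j273)² + 65·j273 + 2500 = -72029 + j17745 → |·| ≈ 74183, ∠ ≈ 166.16°
|L| = 2500 · 2018.5 / 74183 ≈ 68.024
Gain = 20 log₁₀(68.024) ≈ 36.65 dB
∠L = 7.77° − 166.16° = -158.39°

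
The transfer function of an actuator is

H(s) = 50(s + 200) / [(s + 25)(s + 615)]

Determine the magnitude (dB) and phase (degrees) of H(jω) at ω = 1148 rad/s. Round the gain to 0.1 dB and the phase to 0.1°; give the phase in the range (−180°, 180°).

At s = jω = j1148:
zero (s+200): 200 + j1148 → |·| = √(200²+1148²) = √1357904 ≈ 1165.3, ∠ = arctan(1148/200) ≈ 80.12°
pole (s+25): 25 + j1148 → |·| = √(25²+1148²) = √1318529 ≈ 1148.3, ∠ = arctan(1148/25) ≈ 88.75°
pole (s+615): 615 + j1148 → |·| = √(615²+1148²) = √1696129 ≈ 1302.4, ∠ = arctan(1148/615) ≈ 61.82°
|H| = 50 · 1165.3 / 1.4955e+06 ≈ 0.03896
Gain = 20 log₁₀(0.03896) ≈ -28.19 dB
∠H = 80.12° − 150.57° = -70.45°

-28.2 dB, -70.5°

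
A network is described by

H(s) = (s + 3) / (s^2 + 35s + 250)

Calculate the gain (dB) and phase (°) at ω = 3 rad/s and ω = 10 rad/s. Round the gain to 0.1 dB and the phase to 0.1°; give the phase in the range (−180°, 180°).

ω = 3: -35.8 dB, 21.5°; ω = 10: -31.2 dB, 6.5°

Substitute s = j3:
Numerator: (j3) + 3 = 3 + j3
Denominator: (j3)^2 + 35(j3) + 250 = 241 + j105
|N| = √(3² + 3²) ≈ 4.2426, ∠N ≈ 45.00°
|D| = √(241² + 105²) ≈ 262.88, ∠D ≈ 23.54°
|H| = 4.2426 / 262.88 ≈ 0.016139
Gain = 20 log₁₀(0.016139) ≈ -35.84 dB
∠H = 45.00° − 23.54° = 21.46°

Substitute s = j10:
Numerator: (j10) + 3 = 3 + j10
Denominator: (j10)^2 + 35(j10) + 250 = 150 + j350
|N| = √(3² + 10²) ≈ 10.44, ∠N ≈ 73.30°
|D| = √(150² + 350²) ≈ 380.79, ∠D ≈ 66.80°
|H| = 10.44 / 380.79 ≈ 0.027417
Gain = 20 log₁₀(0.027417) ≈ -31.24 dB
∠H = 73.30° − 66.80° = 6.50°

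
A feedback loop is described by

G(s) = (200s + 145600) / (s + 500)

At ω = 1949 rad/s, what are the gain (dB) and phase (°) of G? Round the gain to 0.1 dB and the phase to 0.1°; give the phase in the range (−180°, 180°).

46.3 dB, -6.1°

Substitute s = j1949:
Numerator: 200(j1949) + 145600 = 145600 + j389800
Denominator: (j1949) + 500 = 500 + j1949
|N| = √(145600² + 389800²) ≈ 4.1611e+05, ∠N ≈ 69.52°
|D| = √(500² + 1949²) ≈ 2012.1, ∠D ≈ 75.61°
|G| = 4.1611e+05 / 2012.1 ≈ 206.8
Gain = 20 log₁₀(206.8) ≈ 46.31 dB
∠G = 69.52° − 75.61° = -6.09°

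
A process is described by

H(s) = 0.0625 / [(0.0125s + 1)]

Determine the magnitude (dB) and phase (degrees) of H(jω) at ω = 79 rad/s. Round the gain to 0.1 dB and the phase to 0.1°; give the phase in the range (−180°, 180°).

At ω = 79 rad/s:
pole (1 + j79·0.0125) = 1 + j0.9875 → |·| ≈ 1.4054, ∠ ≈ 44.64°
|H| = 0.0625 · 1 / (1.4054) ≈ 0.044471
Gain = 20 log₁₀(0.044471) ≈ -27.04 dB
∠H = (0°) − (44.64°) = -44.64°

-27.0 dB, -44.6°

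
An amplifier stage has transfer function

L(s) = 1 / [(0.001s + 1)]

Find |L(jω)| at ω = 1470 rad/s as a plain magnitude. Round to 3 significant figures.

0.562

At ω = 1470 rad/s:
pole (1 + j1470·0.001) = 1 + j1.47 → |·| ≈ 1.7779, ∠ ≈ 55.77°
|L| = 1 · 1 / (1.7779) ≈ 0.56246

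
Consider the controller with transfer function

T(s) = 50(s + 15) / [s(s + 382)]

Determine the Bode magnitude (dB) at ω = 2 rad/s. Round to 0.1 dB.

-0.1 dB

At s = jω = j2:
zero (s+15): 15 + j2 → |·| = √(15²+2²) = √229 ≈ 15.133, ∠ = arctan(2/15) ≈ 7.59°
pole (s+382): 382 + j2 → |·| = √(382²+2²) = √145928 ≈ 382.01, ∠ = arctan(2/382) ≈ 0.30°
pole at origin: |s| = 2, ∠ = 90.00° (in denominator)
|T| = 50 · 15.133 / 764.02 ≈ 0.99035
Gain = 20 log₁₀(0.99035) ≈ -0.08 dB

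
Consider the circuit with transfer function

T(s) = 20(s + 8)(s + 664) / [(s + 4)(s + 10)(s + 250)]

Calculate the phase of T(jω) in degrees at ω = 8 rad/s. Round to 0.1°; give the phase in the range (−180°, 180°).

At s = jω = j8:
zero (s+8): 8 + j8 → |·| = √(8²+8²) = √128 ≈ 11.314, ∠ = arctan(8/8) ≈ 45.00°
zero (s+664): 664 + j8 → |·| = √(664²+8²) = √440960 ≈ 664.05, ∠ = arctan(8/664) ≈ 0.69°
pole (s+4): 4 + j8 → |·| = √(4²+8²) = √80 ≈ 8.9443, ∠ = arctan(8/4) ≈ 63.43°
pole (s+10): 10 + j8 → |·| = √(10²+8²) = √164 ≈ 12.806, ∠ = arctan(8/10) ≈ 38.66°
pole (s+250): 250 + j8 → |·| = √(250²+8²) = √62564 ≈ 250.13, ∠ = arctan(8/250) ≈ 1.83°
∠T = 45.69° − 103.92° = -58.23°

-58.2°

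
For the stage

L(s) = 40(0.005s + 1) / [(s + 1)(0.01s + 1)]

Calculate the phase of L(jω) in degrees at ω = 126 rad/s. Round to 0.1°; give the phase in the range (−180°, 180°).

At ω = 126 rad/s:
zero (1 + j126·0.005) = 1 + j0.63 → |·| ≈ 1.1819, ∠ ≈ 32.21°
pole (1 + j126·1) = 1 + j126 → |·| ≈ 126, ∠ ≈ 89.55°
pole (1 + j126·0.01) = 1 + j1.26 → |·| ≈ 1.6086, ∠ ≈ 51.56°
∠L = (32.21°) − (89.55° + 51.56°) = -108.90°

-108.9°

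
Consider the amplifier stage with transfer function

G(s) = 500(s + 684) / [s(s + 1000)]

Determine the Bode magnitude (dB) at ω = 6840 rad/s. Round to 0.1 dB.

-22.8 dB

At s = jω = j6840:
zero (s+684): 684 + j6840 → |·| = √(684²+6840²) = √47253456 ≈ 6874.1, ∠ = arctan(6840/684) ≈ 84.29°
pole (s+1000): 1000 + j6840 → |·| = √(1000²+6840²) = √47785600 ≈ 6912.7, ∠ = arctan(6840/1000) ≈ 81.68°
pole at origin: |s| = 6840, ∠ = 90.00° (in denominator)
|G| = 500 · 6874.1 / 4.7283e+07 ≈ 0.072691
Gain = 20 log₁₀(0.072691) ≈ -22.77 dB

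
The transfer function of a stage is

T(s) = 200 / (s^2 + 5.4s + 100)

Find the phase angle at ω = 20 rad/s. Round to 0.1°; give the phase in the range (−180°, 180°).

-160.2°

At s = jω = j20:
quadratic: (j20)² + 5.4·j20 + 100 = -300 + j108 → |·| ≈ 318.85, ∠ ≈ 160.20°
∠T = 0.00° − 160.20° = -160.20°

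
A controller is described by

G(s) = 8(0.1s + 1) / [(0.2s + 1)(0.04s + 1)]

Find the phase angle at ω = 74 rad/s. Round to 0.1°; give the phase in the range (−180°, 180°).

-75.2°

At ω = 74 rad/s:
zero (1 + j74·0.1) = 1 + j7.4 → |·| ≈ 7.4673, ∠ ≈ 82.30°
pole (1 + j74·0.2) = 1 + j14.8 → |·| ≈ 14.834, ∠ ≈ 86.13°
pole (1 + j74·0.04) = 1 + j2.96 → |·| ≈ 3.1244, ∠ ≈ 71.33°
∠G = (82.30°) − (86.13° + 71.33°) = -75.16°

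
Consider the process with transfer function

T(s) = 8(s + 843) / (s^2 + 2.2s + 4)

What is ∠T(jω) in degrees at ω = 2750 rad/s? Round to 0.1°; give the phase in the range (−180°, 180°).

At s = jω = j2750:
zero (s+843): 843 + j2750 → |·| = √(843²+2750²) = √8273149 ≈ 2876.3, ∠ = arctan(2750/843) ≈ 72.96°
quadratic: (j2750)² + 2.2·j2750 + 4 = -7562496 + j6050 → |·| ≈ 7.5625e+06, ∠ ≈ 179.95°
∠T = 72.96° − 179.95° = -106.99°

-107.0°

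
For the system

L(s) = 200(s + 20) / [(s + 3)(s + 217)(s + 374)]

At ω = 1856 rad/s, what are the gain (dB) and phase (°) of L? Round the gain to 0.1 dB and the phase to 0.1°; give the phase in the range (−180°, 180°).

-85.0 dB, -162.5°

At s = jω = j1856:
zero (s+20): 20 + j1856 → |·| = √(20²+1856²) = √3445136 ≈ 1856.1, ∠ = arctan(1856/20) ≈ 89.38°
pole (s+3): 3 + j1856 → |·| = √(3²+1856²) = √3444745 ≈ 1856, ∠ = arctan(1856/3) ≈ 89.91°
pole (s+217): 217 + j1856 → |·| = √(217²+1856²) = √3491825 ≈ 1868.6, ∠ = arctan(1856/217) ≈ 83.33°
pole (s+374): 374 + j1856 → |·| = √(374²+1856²) = √3584612 ≈ 1893.3, ∠ = arctan(1856/374) ≈ 78.61°
|L| = 200 · 1856.1 / 6.5662e+09 ≈ 5.6535e-05
Gain = 20 log₁₀(5.6535e-05) ≈ -84.95 dB
∠L = 89.38° − 251.85° = -162.47°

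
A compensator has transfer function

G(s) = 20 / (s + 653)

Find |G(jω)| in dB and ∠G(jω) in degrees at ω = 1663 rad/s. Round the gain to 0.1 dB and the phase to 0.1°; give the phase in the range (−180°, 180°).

-39.0 dB, -68.6°

Substitute s = j1663:
Numerator: 20 = 20 + j0
Denominator: (j1663) + 653 = 653 + j1663
|N| = √(20² + 0²) ≈ 20, ∠N ≈ 0.00°
|D| = √(653² + 1663²) ≈ 1786.6, ∠D ≈ 68.56°
|G| = 20 / 1786.6 ≈ 0.011194
Gain = 20 log₁₀(0.011194) ≈ -39.02 dB
∠G = 0.00° − 68.56° = -68.56°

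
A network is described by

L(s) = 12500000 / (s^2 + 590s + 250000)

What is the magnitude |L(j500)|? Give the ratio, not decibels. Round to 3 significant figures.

At s = jω = j500:
quadratic: (j500)² + 590·j500 + 250000 = 0 + j295000 → |·| ≈ 2.95e+05, ∠ ≈ 90.00°
|L| = 12500000 / 2.95e+05 ≈ 42.373

42.4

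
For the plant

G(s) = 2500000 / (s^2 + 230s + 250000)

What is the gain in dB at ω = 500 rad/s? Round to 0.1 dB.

At s = jω = j500:
quadratic: (j500)² + 230·j500 + 250000 = 0 + j115000 → |·| ≈ 1.15e+05, ∠ ≈ 90.00°
|G| = 2500000 / 1.15e+05 ≈ 21.739
Gain = 20 log₁₀(21.739) ≈ 26.74 dB

26.7 dB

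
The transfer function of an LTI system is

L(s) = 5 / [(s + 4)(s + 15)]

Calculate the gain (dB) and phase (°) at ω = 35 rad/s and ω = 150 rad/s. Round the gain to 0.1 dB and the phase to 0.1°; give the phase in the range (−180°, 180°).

ω = 35: -48.6 dB, -150.3°; ω = 150: -73.1 dB, -172.8°

At s = jω = j35:
pole (s+4): 4 + j35 → |·| = √(4²+35²) = √1241 ≈ 35.228, ∠ = arctan(35/4) ≈ 83.48°
pole (s+15): 15 + j35 → |·| = √(15²+35²) = √1450 ≈ 38.079, ∠ = arctan(35/15) ≈ 66.80°
|L| = 5 / 1341.4 ≈ 0.0037274
Gain = 20 log₁₀(0.0037274) ≈ -48.57 dB
∠L = 0.00° − 150.28° = -150.28°

At s = jω = j150:
pole (s+4): 4 + j150 → |·| = √(4²+150²) = √22516 ≈ 150.05, ∠ = arctan(150/4) ≈ 88.47°
pole (s+15): 15 + j150 → |·| = √(15²+150²) = √22725 ≈ 150.75, ∠ = arctan(150/15) ≈ 84.29°
|L| = 5 / 22620 ≈ 0.00022104
Gain = 20 log₁₀(0.00022104) ≈ -73.11 dB
∠L = 0.00° − 172.76° = -172.76°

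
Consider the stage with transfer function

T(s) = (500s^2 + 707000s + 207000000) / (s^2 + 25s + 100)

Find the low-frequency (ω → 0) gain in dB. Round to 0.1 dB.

126.3 dB

T(0) = 207000000 / 100 = 2.07e+06
20 log₁₀(2.07e+06) ≈ 126.32 dB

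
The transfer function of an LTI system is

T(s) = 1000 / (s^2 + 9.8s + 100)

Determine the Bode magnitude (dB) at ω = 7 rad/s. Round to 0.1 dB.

21.4 dB

At s = jω = j7:
quadratic: (j7)² + 9.8·j7 + 100 = 51 + j68.6 → |·| ≈ 85.481, ∠ ≈ 53.37°
|T| = 1000 / 85.481 ≈ 11.699
Gain = 20 log₁₀(11.699) ≈ 21.36 dB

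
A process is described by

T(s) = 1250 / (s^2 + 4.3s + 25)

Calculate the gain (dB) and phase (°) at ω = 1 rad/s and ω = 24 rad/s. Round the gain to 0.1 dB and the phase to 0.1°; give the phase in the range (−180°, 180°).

ω = 1: 34.2 dB, -10.2°; ω = 24: 7.0 dB, -169.4°

At s = jω = j1:
quadratic: (j1)² + 4.3·j1 + 25 = 24 + j4.3 → |·| ≈ 24.382, ∠ ≈ 10.16°
|T| = 1250 / 24.382 ≈ 51.267
Gain = 20 log₁₀(51.267) ≈ 34.20 dB
∠T = 0.00° − 10.16° = -10.16°

At s = jω = j24:
quadratic: (j24)² + 4.3·j24 + 25 = -551 + j103.2 → |·| ≈ 560.58, ∠ ≈ 169.39°
|T| = 1250 / 560.58 ≈ 2.2298
Gain = 20 log₁₀(2.2298) ≈ 6.97 dB
∠T = 0.00° − 169.39° = -169.39°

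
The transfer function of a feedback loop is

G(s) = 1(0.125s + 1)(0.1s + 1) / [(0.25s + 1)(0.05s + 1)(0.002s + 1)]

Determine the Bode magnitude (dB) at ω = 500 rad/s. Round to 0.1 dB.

At ω = 500 rad/s:
zero (1 + j500·0.125) = 1 + j62.5 → |·| ≈ 62.508, ∠ ≈ 89.08°
zero (1 + j500·0.1) = 1 + j50 → |·| ≈ 50.01, ∠ ≈ 88.85°
pole (1 + j500·0.25) = 1 + j125 → |·| ≈ 125, ∠ ≈ 89.54°
pole (1 + j500·0.05) = 1 + j25 → |·| ≈ 25.02, ∠ ≈ 87.71°
pole (1 + j500·0.002) = 1 + j1 → |·| ≈ 1.4142, ∠ ≈ 45.00°
|G| = 1 · 62.508 · 50.01 / (125 · 25.02 · 1.4142) ≈ 0.70678
Gain = 20 log₁₀(0.70678) ≈ -3.01 dB

-3.0 dB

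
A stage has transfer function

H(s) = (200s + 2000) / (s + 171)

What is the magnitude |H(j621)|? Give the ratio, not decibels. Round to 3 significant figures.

193

Substitute s = j621:
Numerator: 200(j621) + 2000 = 2000 + j124200
Denominator: (j621) + 171 = 171 + j621
|N| = √(2000² + 124200²) ≈ 1.2422e+05, ∠N ≈ 89.08°
|D| = √(171² + 621²) ≈ 644.11, ∠D ≈ 74.60°
|H| = 1.2422e+05 / 644.11 ≈ 192.86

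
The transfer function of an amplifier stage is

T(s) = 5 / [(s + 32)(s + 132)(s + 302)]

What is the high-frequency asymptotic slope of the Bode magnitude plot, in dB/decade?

-60 dB/decade

Each pole contributes −20 dB/decade at high frequency; each zero contributes +20 dB/decade.
Net: 0 zero(s) − 3 pole(s) → -60 dB/decade.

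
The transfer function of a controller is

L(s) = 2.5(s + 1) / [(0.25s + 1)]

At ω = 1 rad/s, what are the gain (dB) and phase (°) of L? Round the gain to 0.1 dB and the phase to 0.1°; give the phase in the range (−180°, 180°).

10.7 dB, 31.0°

At ω = 1 rad/s:
zero (1 + j1·1) = 1 + j1 → |·| ≈ 1.4142, ∠ ≈ 45.00°
pole (1 + j1·0.25) = 1 + j0.25 → |·| ≈ 1.0308, ∠ ≈ 14.04°
|L| = 2.5 · 1.4142 / (1.0308) ≈ 3.4299
Gain = 20 log₁₀(3.4299) ≈ 10.71 dB
∠L = (45.00°) − (14.04°) = 30.96°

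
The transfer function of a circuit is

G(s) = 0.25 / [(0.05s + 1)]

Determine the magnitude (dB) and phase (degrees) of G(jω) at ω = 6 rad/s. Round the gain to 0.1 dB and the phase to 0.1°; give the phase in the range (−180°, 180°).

-12.4 dB, -16.7°

At ω = 6 rad/s:
pole (1 + j6·0.05) = 1 + j0.3 → |·| ≈ 1.044, ∠ ≈ 16.70°
|G| = 0.25 · 1 / (1.044) ≈ 0.23946
Gain = 20 log₁₀(0.23946) ≈ -12.42 dB
∠G = (0°) − (16.70°) = -16.70°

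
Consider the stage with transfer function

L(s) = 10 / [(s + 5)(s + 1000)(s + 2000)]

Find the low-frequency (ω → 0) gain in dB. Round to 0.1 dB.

L(0) = 10 / (5·1000·2000) = 1e-06
20 log₁₀(1e-06) ≈ -120.00 dB

-120.0 dB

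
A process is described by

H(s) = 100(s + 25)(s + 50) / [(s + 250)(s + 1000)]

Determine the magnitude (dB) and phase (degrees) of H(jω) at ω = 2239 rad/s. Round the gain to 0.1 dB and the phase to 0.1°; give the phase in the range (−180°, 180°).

39.2 dB, 28.5°

At s = jω = j2239:
zero (s+25): 25 + j2239 → |·| = √(25²+2239²) = √5013746 ≈ 2239.1, ∠ = arctan(2239/25) ≈ 89.36°
zero (s+50): 50 + j2239 → |·| = √(50²+2239²) = √5015621 ≈ 2239.6, ∠ = arctan(2239/50) ≈ 88.72°
pole (s+250): 250 + j2239 → |·| = √(250²+2239²) = √5075621 ≈ 2252.9, ∠ = arctan(2239/250) ≈ 83.63°
pole (s+1000): 1000 + j2239 → |·| = √(1000²+2239²) = √6013121 ≈ 2452.2, ∠ = arctan(2239/1000) ≈ 65.93°
|H| = 100 · 5.0147e+06 / 5.5246e+06 ≈ 90.77
Gain = 20 log₁₀(90.77) ≈ 39.16 dB
∠H = 178.08° − 149.56° = 28.52°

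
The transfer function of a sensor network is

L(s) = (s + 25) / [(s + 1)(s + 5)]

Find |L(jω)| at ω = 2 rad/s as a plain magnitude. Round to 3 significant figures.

2.08

At s = jω = j2:
zero (s+25): 25 + j2 → |·| = √(25²+2²) = √629 ≈ 25.08, ∠ = arctan(2/25) ≈ 4.57°
pole (s+1): 1 + j2 → |·| = √(1²+2²) = √5 ≈ 2.2361, ∠ = arctan(2/1) ≈ 63.43°
pole (s+5): 5 + j2 → |·| = √(5²+2²) = √29 ≈ 5.3852, ∠ = arctan(2/5) ≈ 21.80°
|L| = 1 · 25.08 / 12.042 ≈ 2.0827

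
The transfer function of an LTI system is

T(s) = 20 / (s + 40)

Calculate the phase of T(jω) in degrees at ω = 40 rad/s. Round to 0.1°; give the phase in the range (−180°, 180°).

Substitute s = j40:
Numerator: 20 = 20 + j0
Denominator: (j40) + 40 = 40 + j40
|N| = √(20² + 0²) ≈ 20, ∠N ≈ 0.00°
|D| = √(40² + 40²) ≈ 56.569, ∠D ≈ 45.00°
∠T = 0.00° − 45.00° = -45.00°

-45.0°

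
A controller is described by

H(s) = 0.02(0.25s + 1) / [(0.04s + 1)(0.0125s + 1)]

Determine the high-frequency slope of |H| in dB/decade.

-20 dB/decade

Each pole contributes −20 dB/decade at high frequency; each zero contributes +20 dB/decade.
Net: 1 zero(s) − 2 pole(s) → -20 dB/decade.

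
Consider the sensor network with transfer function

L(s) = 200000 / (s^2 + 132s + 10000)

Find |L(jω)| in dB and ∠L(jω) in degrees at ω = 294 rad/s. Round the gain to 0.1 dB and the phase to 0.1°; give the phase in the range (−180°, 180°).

At s = jω = j294:
quadratic: (j294)² + 132·j294 + 10000 = -76436 + j38808 → |·| ≈ 85724, ∠ ≈ 153.08°
|L| = 200000 / 85724 ≈ 2.3331
Gain = 20 log₁₀(2.3331) ≈ 7.36 dB
∠L = 0.00° − 153.08° = -153.08°

7.4 dB, -153.1°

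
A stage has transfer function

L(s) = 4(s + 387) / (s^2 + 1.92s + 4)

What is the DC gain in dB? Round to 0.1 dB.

51.8 dB

L(0) = 4·387 / 4 = 387
20 log₁₀(387) ≈ 51.75 dB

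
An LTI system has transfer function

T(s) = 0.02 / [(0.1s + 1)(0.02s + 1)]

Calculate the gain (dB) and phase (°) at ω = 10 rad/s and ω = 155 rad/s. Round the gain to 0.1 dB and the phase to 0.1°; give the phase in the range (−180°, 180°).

At ω = 10 rad/s:
pole (1 + j10·0.1) = 1 + j1 → |·| ≈ 1.4142, ∠ ≈ 45.00°
pole (1 + j10·0.02) = 1 + j0.2 → |·| ≈ 1.0198, ∠ ≈ 11.31°
|T| = 0.02 · 1 / (1.4142 · 1.0198) ≈ 0.013868
Gain = 20 log₁₀(0.013868) ≈ -37.16 dB
∠T = (0°) − (45.00° + 11.31°) = -56.31°

At ω = 155 rad/s:
pole (1 + j155·0.1) = 1 + j15.5 → |·| ≈ 15.532, ∠ ≈ 86.31°
pole (1 + j155·0.02) = 1 + j3.1 → |·| ≈ 3.2573, ∠ ≈ 72.12°
|T| = 0.02 · 1 / (15.532 · 3.2573) ≈ 0.00039532
Gain = 20 log₁₀(0.00039532) ≈ -68.06 dB
∠T = (0°) − (86.31° + 72.12°) = -158.43°

ω = 10: -37.2 dB, -56.3°; ω = 155: -68.1 dB, -158.4°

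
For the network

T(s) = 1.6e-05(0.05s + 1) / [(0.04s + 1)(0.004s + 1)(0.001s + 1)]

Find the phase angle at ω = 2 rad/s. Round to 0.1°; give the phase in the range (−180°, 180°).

0.6°

At ω = 2 rad/s:
zero (1 + j2·0.05) = 1 + j0.1 → |·| ≈ 1.005, ∠ ≈ 5.71°
pole (1 + j2·0.04) = 1 + j0.08 → |·| ≈ 1.0032, ∠ ≈ 4.57°
pole (1 + j2·0.004) = 1 + j0.008 → |·| ≈ 1, ∠ ≈ 0.46°
pole (1 + j2·0.001) = 1 + j0.002 → |·| ≈ 1, ∠ ≈ 0.11°
∠T = (5.71°) − (4.57° + 0.46° + 0.11°) = 0.57°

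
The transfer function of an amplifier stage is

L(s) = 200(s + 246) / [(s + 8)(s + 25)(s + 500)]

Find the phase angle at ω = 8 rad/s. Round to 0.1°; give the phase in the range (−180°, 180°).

-61.8°

At s = jω = j8:
zero (s+246): 246 + j8 → |·| = √(246²+8²) = √60580 ≈ 246.13, ∠ = arctan(8/246) ≈ 1.86°
pole (s+8): 8 + j8 → |·| = √(8²+8²) = √128 ≈ 11.314, ∠ = arctan(8/8) ≈ 45.00°
pole (s+25): 25 + j8 → |·| = √(25²+8²) = √689 ≈ 26.249, ∠ = arctan(8/25) ≈ 17.74°
pole (s+500): 500 + j8 → |·| = √(500²+8²) = √250064 ≈ 500.06, ∠ = arctan(8/500) ≈ 0.92°
∠L = 1.86° − 63.66° = -61.80°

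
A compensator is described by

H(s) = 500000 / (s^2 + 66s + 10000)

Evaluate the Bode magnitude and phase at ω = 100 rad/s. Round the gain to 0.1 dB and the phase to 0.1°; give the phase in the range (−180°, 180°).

At s = jω = j100:
quadratic: (j100)² + 66·j100 + 10000 = 0 + j6600 → |·| ≈ 6600, ∠ ≈ 90.00°
|H| = 500000 / 6600 ≈ 75.758
Gain = 20 log₁₀(75.758) ≈ 37.59 dB
∠H = 0.00° − 90.00° = -90.00°

37.6 dB, -90.0°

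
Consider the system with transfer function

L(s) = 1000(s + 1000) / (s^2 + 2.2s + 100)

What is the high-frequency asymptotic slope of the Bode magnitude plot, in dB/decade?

-20 dB/decade

Each pole contributes −20 dB/decade at high frequency; each zero contributes +20 dB/decade.
Net: 1 zero(s) − 2 pole(s) → -20 dB/decade.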